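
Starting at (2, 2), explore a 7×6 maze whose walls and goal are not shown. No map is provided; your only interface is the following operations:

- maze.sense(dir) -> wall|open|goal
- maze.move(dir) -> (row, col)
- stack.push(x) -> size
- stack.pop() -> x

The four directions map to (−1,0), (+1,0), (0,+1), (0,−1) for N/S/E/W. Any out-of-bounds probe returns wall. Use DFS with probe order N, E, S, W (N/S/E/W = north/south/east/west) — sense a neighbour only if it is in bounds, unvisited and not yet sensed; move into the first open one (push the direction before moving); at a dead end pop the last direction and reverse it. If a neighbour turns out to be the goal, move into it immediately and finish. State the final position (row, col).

Then maze.sense with dir→north, and observe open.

I invoke stack.push with x→north, giving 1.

I invoke maze.move with dir→north, and observe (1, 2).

I invoke maze.sense with dir→north, yielding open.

Calling stack.push with x→north, — result: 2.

Then maze.move with dir→north, — result: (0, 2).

Now I run maze.sense with dir→east, and get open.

I invoke stack.push with x→east, : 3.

Then maze.move with dir→east, — result: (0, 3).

Next I call maze.sense with dir→east, → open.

Invoking stack.push with x→east, and get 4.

Next I call maze.move with dir→east, : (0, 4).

I try maze.sense with dir→east, and get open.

Invoking stack.push with x→east, : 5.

I invoke maze.move with dir→east, and observe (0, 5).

Then maze.sense with dir→south, which returns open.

I call stack.push with x→south, → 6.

I invoke maze.move with dir→south, : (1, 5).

Then maze.sense with dir→south, yielding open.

Invoking stack.push with x→south, and get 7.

Using maze.move with dir→south, which returns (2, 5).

Now I run maze.sense with dir→south, and observe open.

I call stack.push with x→south, — result: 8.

I use maze.move with dir→south, : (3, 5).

Now I run maze.sense with dir→south, giving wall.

I use maze.sense with dir→west, and see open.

Calling stack.push with x→west, : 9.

Next I call maze.move with dir→west, and get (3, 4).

Calling maze.sense with dir→north, — result: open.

Calling stack.push with x→north, and get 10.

Calling maze.move with dir→north, yielding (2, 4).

Next I call maze.sense with dir→north, giving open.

Then stack.push with x→north, and get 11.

Using maze.move with dir→north, which returns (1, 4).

I invoke maze.sense with dir→west, and get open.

I invoke stack.push with x→west, and see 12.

Using maze.move with dir→west, which returns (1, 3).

Calling maze.sense with dir→south, : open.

Then stack.push with x→south, yielding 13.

I invoke maze.move with dir→south, : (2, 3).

Now I run maze.sense with dir→south, : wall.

Calling stack.pop, and observe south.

I run maze.move with dir→north, and see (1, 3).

Using stack.pop, : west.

Invoking maze.move with dir→east, yielding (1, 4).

I try stack.pop, : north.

Using maze.move with dir→south, — result: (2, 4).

I invoke stack.pop(), yielding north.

I call maze.move with dir→south, : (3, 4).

Using maze.sense with dir→south, and see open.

I call stack.push with x→south, and observe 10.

Then maze.move with dir→south, and see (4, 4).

Using maze.sense with dir→south, → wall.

Next I call maze.sense with dir→west, giving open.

I call stack.push with x→west, and get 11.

Next I call maze.move with dir→west, : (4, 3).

Calling maze.sense with dir→south, and get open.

Next I call stack.push with x→south, which returns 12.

I run maze.move with dir→south, and see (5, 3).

Then maze.sense with dir→south, → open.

Now I run stack.push with x→south, — result: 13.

Invoking maze.move with dir→south, : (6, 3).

Then maze.sense with dir→east, giving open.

Invoking stack.push with x→east, and observe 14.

Calling maze.move with dir→east, yielding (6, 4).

I run maze.sense with dir→east, giving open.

Invoking stack.push with x→east, and see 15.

I use maze.move with dir→east, — result: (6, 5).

I try maze.sense with dir→north, and observe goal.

I try maze.move with dir→north, and get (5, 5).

Answer: (5, 5)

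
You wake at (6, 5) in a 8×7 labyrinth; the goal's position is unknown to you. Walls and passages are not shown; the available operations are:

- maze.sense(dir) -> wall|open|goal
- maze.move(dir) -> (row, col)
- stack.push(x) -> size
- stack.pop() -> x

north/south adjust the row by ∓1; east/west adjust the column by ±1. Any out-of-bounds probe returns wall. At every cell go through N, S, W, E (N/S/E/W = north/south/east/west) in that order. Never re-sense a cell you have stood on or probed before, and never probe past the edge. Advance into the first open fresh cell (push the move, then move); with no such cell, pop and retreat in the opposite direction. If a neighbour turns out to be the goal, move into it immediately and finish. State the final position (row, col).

CALL maze.sense[dir=north]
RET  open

CALL stack.push[x=north]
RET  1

CALL maze.move[dir=north]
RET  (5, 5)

CALL maze.sense[dir=north]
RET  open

CALL stack.push[x=north]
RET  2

CALL maze.move[dir=north]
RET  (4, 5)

CALL maze.sense[dir=north]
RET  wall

CALL maze.sense[dir=west]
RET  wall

CALL maze.sense[dir=east]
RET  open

CALL stack.push[x=east]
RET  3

CALL maze.move[dir=east]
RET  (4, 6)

CALL maze.sense[dir=north]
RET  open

CALL stack.push[x=north]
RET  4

CALL maze.move[dir=north]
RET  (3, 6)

CALL maze.sense[dir=north]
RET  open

CALL stack.push[x=north]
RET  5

CALL maze.move[dir=north]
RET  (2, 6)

CALL maze.sense[dir=north]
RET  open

CALL stack.push[x=north]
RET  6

CALL maze.move[dir=north]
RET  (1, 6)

CALL maze.sense[dir=north]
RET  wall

CALL maze.sense[dir=west]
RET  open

CALL stack.push[x=west]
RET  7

CALL maze.move[dir=west]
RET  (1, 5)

CALL maze.sense[dir=north]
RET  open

CALL stack.push[x=north]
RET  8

CALL maze.move[dir=north]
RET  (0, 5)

CALL maze.sense[dir=west]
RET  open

CALL stack.push[x=west]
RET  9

CALL maze.move[dir=west]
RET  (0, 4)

CALL maze.sense[dir=south]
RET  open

CALL stack.push[x=south]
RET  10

CALL maze.move[dir=south]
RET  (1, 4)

CALL maze.sense[dir=south]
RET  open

CALL stack.push[x=south]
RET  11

CALL maze.move[dir=south]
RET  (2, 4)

CALL maze.sense[dir=south]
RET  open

CALL stack.push[x=south]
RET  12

CALL maze.move[dir=south]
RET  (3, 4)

CALL maze.sense[dir=west]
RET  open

CALL stack.push[x=west]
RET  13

CALL maze.move[dir=west]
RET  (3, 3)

CALL maze.sense[dir=north]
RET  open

CALL stack.push[x=north]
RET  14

CALL maze.move[dir=north]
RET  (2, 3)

CALL maze.sense[dir=north]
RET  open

CALL stack.push[x=north]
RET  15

CALL maze.move[dir=north]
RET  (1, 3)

CALL maze.sense[dir=north]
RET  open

CALL stack.push[x=north]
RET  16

CALL maze.move[dir=north]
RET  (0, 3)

CALL maze.sense[dir=west]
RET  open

CALL stack.push[x=west]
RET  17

CALL maze.move[dir=west]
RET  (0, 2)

CALL maze.sense[dir=south]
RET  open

CALL stack.push[x=south]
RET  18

CALL maze.move[dir=south]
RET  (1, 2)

CALL maze.sense[dir=south]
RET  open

CALL stack.push[x=south]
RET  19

CALL maze.move[dir=south]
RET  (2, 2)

CALL maze.sense[dir=south]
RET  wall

CALL maze.sense[dir=west]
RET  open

CALL stack.push[x=west]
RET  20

CALL maze.move[dir=west]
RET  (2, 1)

CALL maze.sense[dir=north]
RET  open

CALL stack.push[x=north]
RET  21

CALL maze.move[dir=north]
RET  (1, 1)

CALL maze.sense[dir=north]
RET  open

CALL stack.push[x=north]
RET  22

CALL maze.move[dir=north]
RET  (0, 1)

CALL maze.sense[dir=west]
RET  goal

CALL maze.move[dir=west]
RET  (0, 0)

Answer: (0, 0)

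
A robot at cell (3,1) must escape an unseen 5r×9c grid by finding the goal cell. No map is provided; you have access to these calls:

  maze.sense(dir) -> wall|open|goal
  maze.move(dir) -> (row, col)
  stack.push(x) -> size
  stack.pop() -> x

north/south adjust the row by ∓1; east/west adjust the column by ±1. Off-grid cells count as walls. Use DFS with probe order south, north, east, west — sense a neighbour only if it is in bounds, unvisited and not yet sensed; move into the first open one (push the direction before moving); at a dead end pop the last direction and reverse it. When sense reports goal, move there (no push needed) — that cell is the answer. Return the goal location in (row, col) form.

==> maze.sense(south)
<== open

==> stack.push(south)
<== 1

==> maze.move(south)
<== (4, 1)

==> maze.sense(east)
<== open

==> stack.push(east)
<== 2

==> maze.move(east)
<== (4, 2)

==> maze.sense(north)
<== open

==> stack.push(north)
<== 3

==> maze.move(north)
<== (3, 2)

==> maze.sense(north)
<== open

==> stack.push(north)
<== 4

==> maze.move(north)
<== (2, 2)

==> maze.sense(north)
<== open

==> stack.push(north)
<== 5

==> maze.move(north)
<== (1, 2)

==> maze.sense(north)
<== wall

==> maze.sense(east)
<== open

==> stack.push(east)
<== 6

==> maze.move(east)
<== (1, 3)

==> maze.sense(south)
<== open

==> stack.push(south)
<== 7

==> maze.move(south)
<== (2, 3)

==> maze.sense(south)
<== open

==> stack.push(south)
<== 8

==> maze.move(south)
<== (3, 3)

==> maze.sense(south)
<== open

==> stack.push(south)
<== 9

==> maze.move(south)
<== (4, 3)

==> maze.sense(east)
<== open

==> stack.push(east)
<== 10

==> maze.move(east)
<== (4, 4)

==> maze.sense(north)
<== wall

==> maze.sense(east)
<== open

==> stack.push(east)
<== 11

==> maze.move(east)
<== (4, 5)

==> maze.sense(north)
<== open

==> stack.push(north)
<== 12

==> maze.move(north)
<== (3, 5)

==> maze.sense(north)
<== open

==> stack.push(north)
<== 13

==> maze.move(north)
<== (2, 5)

==> maze.sense(north)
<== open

==> stack.push(north)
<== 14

==> maze.move(north)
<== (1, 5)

==> maze.sense(north)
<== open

==> stack.push(north)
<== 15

==> maze.move(north)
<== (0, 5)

==> maze.sense(east)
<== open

==> stack.push(east)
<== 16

==> maze.move(east)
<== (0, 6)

==> maze.sense(south)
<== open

==> stack.push(south)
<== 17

==> maze.move(south)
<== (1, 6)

==> maze.sense(south)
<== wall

==> maze.sense(east)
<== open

==> stack.push(east)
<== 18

==> maze.move(east)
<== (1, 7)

==> maze.sense(south)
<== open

==> stack.push(south)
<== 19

==> maze.move(south)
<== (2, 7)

==> maze.sense(south)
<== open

==> stack.push(south)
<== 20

==> maze.move(south)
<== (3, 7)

==> maze.sense(south)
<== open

==> stack.push(south)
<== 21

==> maze.move(south)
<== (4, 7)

==> maze.sense(east)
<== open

==> stack.push(east)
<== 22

==> maze.move(east)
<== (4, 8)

==> maze.sense(north)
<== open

==> stack.push(north)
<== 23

==> maze.move(north)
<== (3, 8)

==> maze.sense(north)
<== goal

==> maze.move(north)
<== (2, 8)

Answer: (2, 8)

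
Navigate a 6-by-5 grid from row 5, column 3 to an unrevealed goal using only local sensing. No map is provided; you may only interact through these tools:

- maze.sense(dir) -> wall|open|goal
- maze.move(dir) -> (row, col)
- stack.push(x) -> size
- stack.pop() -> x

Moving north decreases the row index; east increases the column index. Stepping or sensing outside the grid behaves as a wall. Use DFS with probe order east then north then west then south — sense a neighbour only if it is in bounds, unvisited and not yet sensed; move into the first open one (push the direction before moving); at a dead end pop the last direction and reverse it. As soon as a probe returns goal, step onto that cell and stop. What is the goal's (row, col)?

Invoking sense(dir→east), and observe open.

Then push(x→east), : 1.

I call move(dir→east), yielding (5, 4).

Calling sense(dir→north), : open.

Invoking push(x→north), — result: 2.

I invoke move(dir→north), yielding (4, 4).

I try sense(dir→north), and observe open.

Invoking push(x→north), → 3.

I call move(dir→north), and see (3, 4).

Calling sense(dir→north), : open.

Now I run push(x→north), — result: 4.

Next I call move(dir→north), — result: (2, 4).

I run sense(dir→north), : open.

I try push(x→north), and observe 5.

Then move(dir→north), and see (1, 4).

Using sense(dir→north), giving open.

I run push(x→north), and observe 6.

I call move(dir→north), yielding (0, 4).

Calling sense(dir→west), — result: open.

Using push(x→west), : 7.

I invoke move(dir→west), yielding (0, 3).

Then sense(dir→west), giving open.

I invoke push(x→west), and see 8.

Now I run move(dir→west), which returns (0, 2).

Next I call sense(dir→west), : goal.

Next I call move(dir→west), → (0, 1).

Answer: (0, 1)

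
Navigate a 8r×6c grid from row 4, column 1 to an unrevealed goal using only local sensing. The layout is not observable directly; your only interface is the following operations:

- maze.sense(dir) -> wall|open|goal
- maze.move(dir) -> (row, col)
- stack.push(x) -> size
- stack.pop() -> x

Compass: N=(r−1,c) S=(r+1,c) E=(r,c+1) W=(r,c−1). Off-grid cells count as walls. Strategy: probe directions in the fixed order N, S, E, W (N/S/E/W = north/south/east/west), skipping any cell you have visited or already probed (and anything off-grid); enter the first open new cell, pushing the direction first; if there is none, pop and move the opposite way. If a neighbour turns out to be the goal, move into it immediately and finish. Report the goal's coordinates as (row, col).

-> maze.sense(dir→north)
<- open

-> stack.push(x→north)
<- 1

-> maze.move(dir→north)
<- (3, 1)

-> maze.sense(dir→north)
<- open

-> stack.push(x→north)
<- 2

-> maze.move(dir→north)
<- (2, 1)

-> maze.sense(dir→north)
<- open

-> stack.push(x→north)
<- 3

-> maze.move(dir→north)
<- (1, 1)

-> maze.sense(dir→north)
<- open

-> stack.push(x→north)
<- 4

-> maze.move(dir→north)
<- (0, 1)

-> maze.sense(dir→east)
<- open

-> stack.push(x→east)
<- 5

-> maze.move(dir→east)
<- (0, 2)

-> maze.sense(dir→south)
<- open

-> stack.push(x→south)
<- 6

-> maze.move(dir→south)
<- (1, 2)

-> maze.sense(dir→south)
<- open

-> stack.push(x→south)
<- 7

-> maze.move(dir→south)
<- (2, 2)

-> maze.sense(dir→south)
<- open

-> stack.push(x→south)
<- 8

-> maze.move(dir→south)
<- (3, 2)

-> maze.sense(dir→south)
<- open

-> stack.push(x→south)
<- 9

-> maze.move(dir→south)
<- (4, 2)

-> maze.sense(dir→south)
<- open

-> stack.push(x→south)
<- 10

-> maze.move(dir→south)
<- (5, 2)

-> maze.sense(dir→south)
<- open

-> stack.push(x→south)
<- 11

-> maze.move(dir→south)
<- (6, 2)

-> maze.sense(dir→south)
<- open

-> stack.push(x→south)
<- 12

-> maze.move(dir→south)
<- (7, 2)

-> maze.sense(dir→east)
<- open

-> stack.push(x→east)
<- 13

-> maze.move(dir→east)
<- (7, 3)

-> maze.sense(dir→north)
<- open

-> stack.push(x→north)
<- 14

-> maze.move(dir→north)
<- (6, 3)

-> maze.sense(dir→north)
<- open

-> stack.push(x→north)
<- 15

-> maze.move(dir→north)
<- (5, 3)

-> maze.sense(dir→north)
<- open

-> stack.push(x→north)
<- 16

-> maze.move(dir→north)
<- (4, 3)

-> maze.sense(dir→north)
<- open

-> stack.push(x→north)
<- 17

-> maze.move(dir→north)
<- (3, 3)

-> maze.sense(dir→north)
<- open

-> stack.push(x→north)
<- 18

-> maze.move(dir→north)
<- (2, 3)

-> maze.sense(dir→north)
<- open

-> stack.push(x→north)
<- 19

-> maze.move(dir→north)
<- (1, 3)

-> maze.sense(dir→north)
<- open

-> stack.push(x→north)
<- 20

-> maze.move(dir→north)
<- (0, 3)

-> maze.sense(dir→east)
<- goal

-> maze.move(dir→east)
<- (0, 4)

Answer: (0, 4)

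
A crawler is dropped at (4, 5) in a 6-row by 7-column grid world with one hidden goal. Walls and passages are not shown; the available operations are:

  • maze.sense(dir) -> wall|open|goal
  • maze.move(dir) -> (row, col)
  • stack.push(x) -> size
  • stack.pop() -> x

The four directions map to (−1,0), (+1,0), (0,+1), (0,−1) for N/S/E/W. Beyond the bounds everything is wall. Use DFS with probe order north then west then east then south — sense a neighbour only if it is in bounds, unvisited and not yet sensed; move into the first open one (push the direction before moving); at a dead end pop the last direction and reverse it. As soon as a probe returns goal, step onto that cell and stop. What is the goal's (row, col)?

;; 1. maze.sense(north) -> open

;; 2. stack.push(north) -> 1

;; 3. maze.move(north) -> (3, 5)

;; 4. maze.sense(north) -> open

;; 5. stack.push(north) -> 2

;; 6. maze.move(north) -> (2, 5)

;; 7. maze.sense(north) -> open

;; 8. stack.push(north) -> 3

;; 9. maze.move(north) -> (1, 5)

;; 10. maze.sense(north) -> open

;; 11. stack.push(north) -> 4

;; 12. maze.move(north) -> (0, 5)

;; 13. maze.sense(west) -> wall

;; 14. maze.sense(east) -> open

;; 15. stack.push(east) -> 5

;; 16. maze.move(east) -> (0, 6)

;; 17. maze.sense(south) -> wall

;; 18. stack.pop() -> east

;; 19. maze.move(west) -> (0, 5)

;; 20. stack.pop() -> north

;; 21. maze.move(south) -> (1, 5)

;; 22. maze.sense(west) -> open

;; 23. stack.push(west) -> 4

;; 24. maze.move(west) -> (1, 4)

;; 25. maze.sense(west) -> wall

;; 26. maze.sense(south) -> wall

;; 27. stack.pop() -> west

;; 28. maze.move(east) -> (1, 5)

;; 29. stack.pop() -> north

;; 30. maze.move(south) -> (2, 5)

;; 31. maze.sense(east) -> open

;; 32. stack.push(east) -> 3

;; 33. maze.move(east) -> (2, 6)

;; 34. maze.sense(south) -> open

;; 35. stack.push(south) -> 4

;; 36. maze.move(south) -> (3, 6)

;; 37. maze.sense(south) -> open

;; 38. stack.push(south) -> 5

;; 39. maze.move(south) -> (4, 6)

;; 40. maze.sense(south) -> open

;; 41. stack.push(south) -> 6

;; 42. maze.move(south) -> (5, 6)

;; 43. maze.sense(west) -> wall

;; 44. stack.pop() -> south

;; 45. maze.move(north) -> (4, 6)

;; 46. stack.pop() -> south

;; 47. maze.move(north) -> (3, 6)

;; 48. stack.pop() -> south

;; 49. maze.move(north) -> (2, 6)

;; 50. stack.pop() -> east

;; 51. maze.move(west) -> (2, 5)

;; 52. stack.pop() -> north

;; 53. maze.move(south) -> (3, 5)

;; 54. maze.sense(west) -> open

;; 55. stack.push(west) -> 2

;; 56. maze.move(west) -> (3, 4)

;; 57. maze.sense(west) -> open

;; 58. stack.push(west) -> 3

;; 59. maze.move(west) -> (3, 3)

;; 60. maze.sense(north) -> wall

;; 61. maze.sense(west) -> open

;; 62. stack.push(west) -> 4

;; 63. maze.move(west) -> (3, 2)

;; 64. maze.sense(north) -> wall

;; 65. maze.sense(west) -> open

;; 66. stack.push(west) -> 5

;; 67. maze.move(west) -> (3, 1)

;; 68. maze.sense(north) -> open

;; 69. stack.push(north) -> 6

;; 70. maze.move(north) -> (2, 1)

;; 71. maze.sense(north) -> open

;; 72. stack.push(north) -> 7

;; 73. maze.move(north) -> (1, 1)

;; 74. maze.sense(north) -> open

;; 75. stack.push(north) -> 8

;; 76. maze.move(north) -> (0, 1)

;; 77. maze.sense(west) -> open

;; 78. stack.push(west) -> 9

;; 79. maze.move(west) -> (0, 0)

;; 80. maze.sense(south) -> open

;; 81. stack.push(south) -> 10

;; 82. maze.move(south) -> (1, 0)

;; 83. maze.sense(south) -> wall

;; 84. stack.pop() -> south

;; 85. maze.move(north) -> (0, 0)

;; 86. stack.pop() -> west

;; 87. maze.move(east) -> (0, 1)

;; 88. maze.sense(east) -> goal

;; 89. maze.move(east) -> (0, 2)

Answer: (0, 2)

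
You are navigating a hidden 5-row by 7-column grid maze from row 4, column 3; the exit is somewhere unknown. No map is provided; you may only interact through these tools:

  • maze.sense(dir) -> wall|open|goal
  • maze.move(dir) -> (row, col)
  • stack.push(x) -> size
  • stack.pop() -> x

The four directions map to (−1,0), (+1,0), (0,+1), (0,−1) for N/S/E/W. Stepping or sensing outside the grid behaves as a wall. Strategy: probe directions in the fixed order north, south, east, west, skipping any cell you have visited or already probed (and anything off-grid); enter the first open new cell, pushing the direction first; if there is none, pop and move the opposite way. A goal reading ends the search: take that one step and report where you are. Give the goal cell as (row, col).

Invoking maze.sense on dir→north, : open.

I try stack.push on x→north, and observe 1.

I call maze.move on dir→north, yielding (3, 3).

Next I call maze.sense on dir→north, and observe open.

I try stack.push on x→north, and see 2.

Using maze.move on dir→north, and see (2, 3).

Invoking maze.sense on dir→north, and see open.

I run stack.push on x→north, — result: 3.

I invoke maze.move on dir→north, and see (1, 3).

Then maze.sense on dir→north, : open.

I invoke stack.push on x→north, yielding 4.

Using maze.move on dir→north, which returns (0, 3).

Using maze.sense on dir→east, which returns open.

I run stack.push on x→east, → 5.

Using maze.move on dir→east, and get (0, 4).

I try maze.sense on dir→south, : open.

Now I run stack.push on x→south, giving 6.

I invoke maze.move on dir→south, and get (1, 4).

I use maze.sense on dir→south, — result: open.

I try stack.push on x→south, and get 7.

Now I run maze.move on dir→south, yielding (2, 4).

I call maze.sense on dir→south, : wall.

Calling maze.sense on dir→east, — result: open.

Next I call stack.push on x→east, and get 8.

Now I run maze.move on dir→east, — result: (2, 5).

I invoke maze.sense on dir→north, giving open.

Invoking stack.push on x→north, giving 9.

I try maze.move on dir→north, which returns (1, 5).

I call maze.sense on dir→north, and observe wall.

I run maze.sense on dir→east, — result: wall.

Now I run stack.pop, → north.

I invoke maze.move on dir→south, → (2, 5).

I invoke maze.sense on dir→south, — result: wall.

I invoke maze.sense on dir→east, yielding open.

I call stack.push on x→east, and see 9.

I use maze.move on dir→east, : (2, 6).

I run maze.sense on dir→south, → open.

I invoke stack.push on x→south, and see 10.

Then maze.move on dir→south, → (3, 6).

Calling maze.sense on dir→south, : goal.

Then maze.move on dir→south, and observe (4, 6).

Answer: (4, 6)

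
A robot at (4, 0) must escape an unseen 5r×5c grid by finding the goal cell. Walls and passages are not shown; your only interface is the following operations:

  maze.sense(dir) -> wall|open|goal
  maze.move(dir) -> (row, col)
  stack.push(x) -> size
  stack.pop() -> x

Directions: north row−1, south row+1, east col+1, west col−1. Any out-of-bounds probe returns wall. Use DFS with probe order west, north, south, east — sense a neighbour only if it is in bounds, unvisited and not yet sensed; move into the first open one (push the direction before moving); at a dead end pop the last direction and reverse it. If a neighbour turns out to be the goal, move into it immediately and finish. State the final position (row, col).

>> sense(dir='north')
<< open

>> push(x='north')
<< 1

>> move(dir='north')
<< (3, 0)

>> sense(dir='north')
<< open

>> push(x='north')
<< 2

>> move(dir='north')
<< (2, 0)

>> sense(dir='north')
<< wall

>> sense(dir='east')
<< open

>> push(x='east')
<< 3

>> move(dir='east')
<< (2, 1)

>> sense(dir='north')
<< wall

>> sense(dir='south')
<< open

>> push(x='south')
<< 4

>> move(dir='south')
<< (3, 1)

>> sense(dir='south')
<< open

>> push(x='south')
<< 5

>> move(dir='south')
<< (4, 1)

>> sense(dir='east')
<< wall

>> pop()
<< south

>> move(dir='north')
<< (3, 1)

>> sense(dir='east')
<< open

>> push(x='east')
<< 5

>> move(dir='east')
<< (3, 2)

>> sense(dir='north')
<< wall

>> sense(dir='east')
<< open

>> push(x='east')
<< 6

>> move(dir='east')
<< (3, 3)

>> sense(dir='north')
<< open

>> push(x='north')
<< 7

>> move(dir='north')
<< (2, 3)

>> sense(dir='north')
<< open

>> push(x='north')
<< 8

>> move(dir='north')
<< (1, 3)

>> sense(dir='west')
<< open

>> push(x='west')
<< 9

>> move(dir='west')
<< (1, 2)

>> sense(dir='north')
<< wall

>> pop()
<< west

>> move(dir='east')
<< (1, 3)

>> sense(dir='north')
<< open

>> push(x='north')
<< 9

>> move(dir='north')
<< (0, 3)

>> sense(dir='east')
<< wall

>> pop()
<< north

>> move(dir='south')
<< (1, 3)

>> sense(dir='east')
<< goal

>> move(dir='east')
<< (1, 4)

Answer: (1, 4)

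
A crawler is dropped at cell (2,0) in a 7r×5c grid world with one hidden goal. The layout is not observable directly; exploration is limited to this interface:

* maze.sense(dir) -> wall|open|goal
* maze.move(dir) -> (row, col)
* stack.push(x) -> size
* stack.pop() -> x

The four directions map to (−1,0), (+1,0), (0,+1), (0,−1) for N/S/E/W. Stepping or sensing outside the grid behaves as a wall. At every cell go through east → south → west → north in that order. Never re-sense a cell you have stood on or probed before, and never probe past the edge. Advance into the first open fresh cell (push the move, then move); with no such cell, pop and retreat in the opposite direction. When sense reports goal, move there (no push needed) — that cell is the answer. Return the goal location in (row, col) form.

I invoke maze.sense passing dir=east, giving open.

Invoking stack.push passing x=east, and observe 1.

I try maze.move passing dir=east, yielding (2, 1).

Using maze.sense passing dir=east, : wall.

Calling maze.sense passing dir=south, giving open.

Now I run stack.push passing x=south, giving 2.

I try maze.move passing dir=south, which returns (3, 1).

Now I run maze.sense passing dir=east, → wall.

I invoke maze.sense passing dir=south, and observe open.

Now I run stack.push passing x=south, — result: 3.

I invoke maze.move passing dir=south, giving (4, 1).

Now I run maze.sense passing dir=east, and get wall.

Calling maze.sense passing dir=south, giving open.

I run stack.push passing x=south, giving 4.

Calling maze.move passing dir=south, giving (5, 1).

I run maze.sense passing dir=east, which returns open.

I try stack.push passing x=east, and see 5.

Then maze.move passing dir=east, and observe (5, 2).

I call maze.sense passing dir=east, : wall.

I invoke maze.sense passing dir=south, → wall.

Then stack.pop, — result: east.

I use maze.move passing dir=west, : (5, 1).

Invoking maze.sense passing dir=south, and get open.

I call stack.push passing x=south, — result: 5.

I invoke maze.move passing dir=south, : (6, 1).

I try maze.sense passing dir=west, yielding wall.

Calling stack.pop(), — result: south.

I call maze.move passing dir=north, yielding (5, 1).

I run maze.sense passing dir=west, and get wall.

I invoke stack.pop, — result: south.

I use maze.move passing dir=north, — result: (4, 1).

I use maze.sense passing dir=west, : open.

Now I run stack.push passing x=west, — result: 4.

Now I run maze.move passing dir=west, and get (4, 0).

Now I run maze.sense passing dir=north, → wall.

I try stack.pop, and get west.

Calling maze.move passing dir=east, — result: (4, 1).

Calling stack.pop(), and get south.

Next I call maze.move passing dir=north, and observe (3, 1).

I invoke stack.pop, which returns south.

I call maze.move passing dir=north, : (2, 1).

Now I run maze.sense passing dir=north, — result: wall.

I try stack.pop(), and see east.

I call maze.move passing dir=west, and see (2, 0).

I run maze.sense passing dir=north, : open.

I run stack.push passing x=north, and get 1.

Invoking maze.move passing dir=north, giving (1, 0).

Calling maze.sense passing dir=north, and observe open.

I try stack.push passing x=north, which returns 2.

Invoking maze.move passing dir=north, : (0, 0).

Calling maze.sense passing dir=east, yielding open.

I run stack.push passing x=east, and get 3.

Now I run maze.move passing dir=east, and get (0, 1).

Invoking maze.sense passing dir=east, which returns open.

Now I run stack.push passing x=east, yielding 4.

I use maze.move passing dir=east, giving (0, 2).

Next I call maze.sense passing dir=east, → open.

Using stack.push passing x=east, giving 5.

I invoke maze.move passing dir=east, and see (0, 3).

Next I call maze.sense passing dir=east, yielding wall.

I run maze.sense passing dir=south, and get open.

I try stack.push passing x=south, : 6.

I call maze.move passing dir=south, and see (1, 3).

Invoking maze.sense passing dir=east, → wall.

Now I run maze.sense passing dir=south, → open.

Next I call stack.push passing x=south, : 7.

I invoke maze.move passing dir=south, giving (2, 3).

I try maze.sense passing dir=east, giving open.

Using stack.push passing x=east, → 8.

I call maze.move passing dir=east, — result: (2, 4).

I invoke maze.sense passing dir=south, → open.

Invoking stack.push passing x=south, giving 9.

I run maze.move passing dir=south, and observe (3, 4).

Next I call maze.sense passing dir=south, and see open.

Next I call stack.push passing x=south, and see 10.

Then maze.move passing dir=south, and see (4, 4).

I try maze.sense passing dir=south, and see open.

I try stack.push passing x=south, → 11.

I invoke maze.move passing dir=south, → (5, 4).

Next I call maze.sense passing dir=south, yielding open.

Using stack.push passing x=south, — result: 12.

I try maze.move passing dir=south, yielding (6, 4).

I use maze.sense passing dir=west, — result: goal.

Calling maze.move passing dir=west, → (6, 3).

Answer: (6, 3)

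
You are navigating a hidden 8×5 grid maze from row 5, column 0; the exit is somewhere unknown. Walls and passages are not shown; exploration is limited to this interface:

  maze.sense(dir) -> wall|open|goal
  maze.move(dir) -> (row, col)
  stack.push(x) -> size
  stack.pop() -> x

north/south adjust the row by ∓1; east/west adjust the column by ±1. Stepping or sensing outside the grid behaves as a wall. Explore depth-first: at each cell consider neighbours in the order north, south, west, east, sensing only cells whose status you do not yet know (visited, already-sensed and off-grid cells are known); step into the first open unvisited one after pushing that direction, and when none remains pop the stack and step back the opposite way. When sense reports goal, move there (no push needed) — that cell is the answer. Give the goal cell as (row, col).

==> sense(dir=north)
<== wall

==> sense(dir=south)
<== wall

==> sense(dir=east)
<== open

==> push(x=east)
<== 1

==> move(dir=east)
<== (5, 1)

==> sense(dir=north)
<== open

==> push(x=north)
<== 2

==> move(dir=north)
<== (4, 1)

==> sense(dir=north)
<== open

==> push(x=north)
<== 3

==> move(dir=north)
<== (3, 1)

==> sense(dir=north)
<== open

==> push(x=north)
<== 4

==> move(dir=north)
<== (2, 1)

==> sense(dir=north)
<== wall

==> sense(dir=west)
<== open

==> push(x=west)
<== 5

==> move(dir=west)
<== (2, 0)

==> sense(dir=north)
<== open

==> push(x=north)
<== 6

==> move(dir=north)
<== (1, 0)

==> sense(dir=north)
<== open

==> push(x=north)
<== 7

==> move(dir=north)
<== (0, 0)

==> sense(dir=east)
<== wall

==> pop()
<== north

==> move(dir=south)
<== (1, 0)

==> pop()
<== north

==> move(dir=south)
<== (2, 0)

==> sense(dir=south)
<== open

==> push(x=south)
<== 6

==> move(dir=south)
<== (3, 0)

==> pop()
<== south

==> move(dir=north)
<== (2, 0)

==> pop()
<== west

==> move(dir=east)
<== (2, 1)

==> sense(dir=east)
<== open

==> push(x=east)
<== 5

==> move(dir=east)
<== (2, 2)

==> sense(dir=north)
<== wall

==> sense(dir=south)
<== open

==> push(x=south)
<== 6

==> move(dir=south)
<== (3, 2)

==> sense(dir=south)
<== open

==> push(x=south)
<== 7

==> move(dir=south)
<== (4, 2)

==> sense(dir=south)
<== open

==> push(x=south)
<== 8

==> move(dir=south)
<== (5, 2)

==> sense(dir=south)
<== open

==> push(x=south)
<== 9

==> move(dir=south)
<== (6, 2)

==> sense(dir=south)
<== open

==> push(x=south)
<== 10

==> move(dir=south)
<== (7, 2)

==> sense(dir=west)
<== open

==> push(x=west)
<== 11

==> move(dir=west)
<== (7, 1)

==> sense(dir=north)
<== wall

==> sense(dir=west)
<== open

==> push(x=west)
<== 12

==> move(dir=west)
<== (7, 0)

==> pop()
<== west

==> move(dir=east)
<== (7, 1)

==> pop()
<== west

==> move(dir=east)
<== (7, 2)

==> sense(dir=east)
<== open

==> push(x=east)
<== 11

==> move(dir=east)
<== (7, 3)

==> sense(dir=north)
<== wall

==> sense(dir=east)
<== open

==> push(x=east)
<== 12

==> move(dir=east)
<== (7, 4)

==> sense(dir=north)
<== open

==> push(x=north)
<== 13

==> move(dir=north)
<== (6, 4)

==> sense(dir=north)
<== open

==> push(x=north)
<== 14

==> move(dir=north)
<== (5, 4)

==> sense(dir=north)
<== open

==> push(x=north)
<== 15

==> move(dir=north)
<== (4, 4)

==> sense(dir=north)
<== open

==> push(x=north)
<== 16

==> move(dir=north)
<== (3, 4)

==> sense(dir=north)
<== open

==> push(x=north)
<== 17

==> move(dir=north)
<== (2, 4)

==> sense(dir=north)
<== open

==> push(x=north)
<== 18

==> move(dir=north)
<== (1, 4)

==> sense(dir=north)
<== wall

==> sense(dir=west)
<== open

==> push(x=west)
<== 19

==> move(dir=west)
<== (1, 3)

==> sense(dir=north)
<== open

==> push(x=north)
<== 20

==> move(dir=north)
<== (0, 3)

==> sense(dir=west)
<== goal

==> move(dir=west)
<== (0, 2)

Answer: (0, 2)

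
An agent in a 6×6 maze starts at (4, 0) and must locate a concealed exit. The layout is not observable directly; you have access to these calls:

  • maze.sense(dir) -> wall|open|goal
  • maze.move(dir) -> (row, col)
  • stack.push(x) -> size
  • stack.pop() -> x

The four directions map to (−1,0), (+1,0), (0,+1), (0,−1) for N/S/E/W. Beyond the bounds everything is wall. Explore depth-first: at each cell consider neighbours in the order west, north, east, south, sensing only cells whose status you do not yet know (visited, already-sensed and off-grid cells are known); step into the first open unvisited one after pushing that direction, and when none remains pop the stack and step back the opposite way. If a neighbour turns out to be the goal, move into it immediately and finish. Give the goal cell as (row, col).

Act: sense[dir→north]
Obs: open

Act: push[x→north]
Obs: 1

Act: move[dir→north]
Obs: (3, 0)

Act: sense[dir→north]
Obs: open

Act: push[x→north]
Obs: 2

Act: move[dir→north]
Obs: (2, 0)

Act: sense[dir→north]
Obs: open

Act: push[x→north]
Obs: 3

Act: move[dir→north]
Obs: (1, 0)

Act: sense[dir→north]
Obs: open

Act: push[x→north]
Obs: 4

Act: move[dir→north]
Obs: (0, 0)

Act: sense[dir→east]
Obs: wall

Act: pop[]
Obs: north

Act: move[dir→south]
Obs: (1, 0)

Act: sense[dir→east]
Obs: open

Act: push[x→east]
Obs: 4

Act: move[dir→east]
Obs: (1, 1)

Act: sense[dir→east]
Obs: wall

Act: sense[dir→south]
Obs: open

Act: push[x→south]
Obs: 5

Act: move[dir→south]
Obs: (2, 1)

Act: sense[dir→east]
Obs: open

Act: push[x→east]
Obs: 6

Act: move[dir→east]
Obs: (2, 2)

Act: sense[dir→east]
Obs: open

Act: push[x→east]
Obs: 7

Act: move[dir→east]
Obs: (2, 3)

Act: sense[dir→north]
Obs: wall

Act: sense[dir→east]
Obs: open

Act: push[x→east]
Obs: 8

Act: move[dir→east]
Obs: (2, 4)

Act: sense[dir→north]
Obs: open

Act: push[x→north]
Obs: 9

Act: move[dir→north]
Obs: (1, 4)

Act: sense[dir→north]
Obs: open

Act: push[x→north]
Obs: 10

Act: move[dir→north]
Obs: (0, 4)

Act: sense[dir→west]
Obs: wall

Act: sense[dir→east]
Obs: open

Act: push[x→east]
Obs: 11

Act: move[dir→east]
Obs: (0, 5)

Act: sense[dir→south]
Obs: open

Act: push[x→south]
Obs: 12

Act: move[dir→south]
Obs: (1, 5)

Act: sense[dir→south]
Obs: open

Act: push[x→south]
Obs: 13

Act: move[dir→south]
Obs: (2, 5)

Act: sense[dir→south]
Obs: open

Act: push[x→south]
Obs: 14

Act: move[dir→south]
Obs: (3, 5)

Act: sense[dir→west]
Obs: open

Act: push[x→west]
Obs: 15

Act: move[dir→west]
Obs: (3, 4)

Act: sense[dir→west]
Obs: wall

Act: sense[dir→south]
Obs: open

Act: push[x→south]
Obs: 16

Act: move[dir→south]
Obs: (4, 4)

Act: sense[dir→west]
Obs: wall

Act: sense[dir→east]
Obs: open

Act: push[x→east]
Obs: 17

Act: move[dir→east]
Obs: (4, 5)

Act: sense[dir→south]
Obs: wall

Act: pop[]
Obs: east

Act: move[dir→west]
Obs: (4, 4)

Act: sense[dir→south]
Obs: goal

Act: move[dir→south]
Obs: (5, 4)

Answer: (5, 4)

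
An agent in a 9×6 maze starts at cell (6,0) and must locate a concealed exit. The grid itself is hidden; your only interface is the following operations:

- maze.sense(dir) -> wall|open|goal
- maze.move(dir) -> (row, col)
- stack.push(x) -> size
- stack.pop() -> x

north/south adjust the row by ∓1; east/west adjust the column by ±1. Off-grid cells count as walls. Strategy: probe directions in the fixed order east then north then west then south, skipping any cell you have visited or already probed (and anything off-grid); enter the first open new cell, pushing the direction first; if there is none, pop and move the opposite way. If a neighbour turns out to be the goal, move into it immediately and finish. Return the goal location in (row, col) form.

Then maze.sense on dir='east', : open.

Then stack.push on x='east', yielding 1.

I run maze.move on dir='east', and see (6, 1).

I invoke maze.sense on dir='east', and get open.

I invoke stack.push on x='east', giving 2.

I call maze.move on dir='east', : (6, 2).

I use maze.sense on dir='east', and see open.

Calling stack.push on x='east', yielding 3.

I try maze.move on dir='east', which returns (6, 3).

Using maze.sense on dir='east', yielding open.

Then stack.push on x='east', which returns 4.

I invoke maze.move on dir='east', → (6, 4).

I invoke maze.sense on dir='east', and observe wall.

Next I call maze.sense on dir='north', and see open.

Now I run stack.push on x='north', and see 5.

I call maze.move on dir='north', which returns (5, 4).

Calling maze.sense on dir='east', — result: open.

Invoking stack.push on x='east', which returns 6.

Then maze.move on dir='east', giving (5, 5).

I call maze.sense on dir='north', — result: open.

Now I run stack.push on x='north', which returns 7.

I invoke maze.move on dir='north', which returns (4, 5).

Then maze.sense on dir='north', → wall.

I run maze.sense on dir='west', and observe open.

Now I run stack.push on x='west', and get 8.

Now I run maze.move on dir='west', and observe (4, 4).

Then maze.sense on dir='north', yielding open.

I use stack.push on x='north', : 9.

I run maze.move on dir='north', and get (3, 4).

Then maze.sense on dir='north', : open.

I call stack.push on x='north', and get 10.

I try maze.move on dir='north', which returns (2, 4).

Calling maze.sense on dir='east', → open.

Using stack.push on x='east', which returns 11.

I try maze.move on dir='east', giving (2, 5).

I invoke maze.sense on dir='north', yielding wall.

Now I run stack.pop(), giving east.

Then maze.move on dir='west', giving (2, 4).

Then maze.sense on dir='north', — result: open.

I run stack.push on x='north', — result: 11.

I invoke maze.move on dir='north', : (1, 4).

I run maze.sense on dir='north', and observe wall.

I run maze.sense on dir='west', which returns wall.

I call stack.pop, — result: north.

I invoke maze.move on dir='south', : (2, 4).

I use maze.sense on dir='west', and observe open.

I use stack.push on x='west', giving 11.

Invoking maze.move on dir='west', giving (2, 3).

Now I run maze.sense on dir='west', and see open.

Next I call stack.push on x='west', : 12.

Calling maze.move on dir='west', which returns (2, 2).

I invoke maze.sense on dir='north', giving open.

Next I call stack.push on x='north', yielding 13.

I try maze.move on dir='north', — result: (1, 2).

I invoke maze.sense on dir='north', — result: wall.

I use maze.sense on dir='west', yielding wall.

I use stack.pop(), → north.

Using maze.move on dir='south', and observe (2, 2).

I invoke maze.sense on dir='west', and observe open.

I invoke stack.push on x='west', and see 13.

I call maze.move on dir='west', giving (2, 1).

Next I call maze.sense on dir='west', and see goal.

I call maze.move on dir='west', : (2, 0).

Answer: (2, 0)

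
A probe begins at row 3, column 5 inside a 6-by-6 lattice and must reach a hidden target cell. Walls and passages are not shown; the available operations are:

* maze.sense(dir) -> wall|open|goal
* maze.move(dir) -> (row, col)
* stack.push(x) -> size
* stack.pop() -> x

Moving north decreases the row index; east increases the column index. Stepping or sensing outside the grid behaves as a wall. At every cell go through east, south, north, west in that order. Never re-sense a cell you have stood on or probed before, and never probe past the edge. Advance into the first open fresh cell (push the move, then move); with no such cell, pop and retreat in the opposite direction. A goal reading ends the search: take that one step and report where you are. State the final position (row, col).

Now I run maze.sense on south, and observe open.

Then stack.push on south, which returns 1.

Now I run maze.move on south, and observe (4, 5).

Calling maze.sense on south, : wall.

Now I run maze.sense on west, and see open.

I use stack.push on west, and get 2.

I call maze.move on west, yielding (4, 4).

I call maze.sense on south, and get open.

Now I run stack.push on south, — result: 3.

Calling maze.move on south, giving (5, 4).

Now I run maze.sense on west, → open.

Calling stack.push on west, → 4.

I invoke maze.move on west, — result: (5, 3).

I run maze.sense on north, which returns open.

Calling stack.push on north, which returns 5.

I use maze.move on north, : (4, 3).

Invoking maze.sense on north, → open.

I call stack.push on north, which returns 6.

I run maze.move on north, — result: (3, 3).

I invoke maze.sense on east, which returns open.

Using stack.push on east, → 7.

I run maze.move on east, and observe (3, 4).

Using maze.sense on north, giving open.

Using stack.push on north, — result: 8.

Then maze.move on north, : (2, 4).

Using maze.sense on east, which returns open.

I call stack.push on east, giving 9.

Calling maze.move on east, and observe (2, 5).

Now I run maze.sense on north, which returns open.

I invoke stack.push on north, and see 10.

I try maze.move on north, and see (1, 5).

Next I call maze.sense on north, which returns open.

Calling stack.push on north, yielding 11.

Now I run maze.move on north, giving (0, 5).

Next I call maze.sense on west, and get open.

I call stack.push on west, → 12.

I invoke maze.move on west, — result: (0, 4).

I use maze.sense on south, → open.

Invoking stack.push on south, and see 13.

Using maze.move on south, — result: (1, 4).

Using maze.sense on west, — result: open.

Invoking stack.push on west, yielding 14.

Invoking maze.move on west, yielding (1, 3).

Then maze.sense on south, and get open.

I run stack.push on south, yielding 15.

I invoke maze.move on south, — result: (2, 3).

Then maze.sense on west, : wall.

I call stack.pop(), yielding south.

Next I call maze.move on north, — result: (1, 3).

I run maze.sense on north, which returns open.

I run stack.push on north, : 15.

Using maze.move on north, → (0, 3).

Now I run maze.sense on west, and get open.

I invoke stack.push on west, — result: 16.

Using maze.move on west, and see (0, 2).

I use maze.sense on south, giving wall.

Then maze.sense on west, which returns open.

Invoking stack.push on west, — result: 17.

I run maze.move on west, and see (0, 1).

Then maze.sense on south, : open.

Next I call stack.push on south, giving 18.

Now I run maze.move on south, giving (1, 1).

Now I run maze.sense on south, — result: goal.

Then maze.move on south, : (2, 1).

Answer: (2, 1)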